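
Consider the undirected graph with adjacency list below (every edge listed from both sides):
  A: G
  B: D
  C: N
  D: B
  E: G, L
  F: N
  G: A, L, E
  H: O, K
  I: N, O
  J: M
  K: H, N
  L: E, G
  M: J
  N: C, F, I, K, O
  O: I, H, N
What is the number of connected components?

Component: {B, D}
Component: {J, M}
Component: {A, E, G, L}
Component: {C, F, H, I, K, N, O}

4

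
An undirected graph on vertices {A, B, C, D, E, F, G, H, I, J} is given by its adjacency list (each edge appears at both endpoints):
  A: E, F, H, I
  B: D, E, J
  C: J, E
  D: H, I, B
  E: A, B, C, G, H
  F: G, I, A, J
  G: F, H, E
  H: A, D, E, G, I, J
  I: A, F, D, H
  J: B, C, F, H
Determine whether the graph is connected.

A breadth-first search from A visits A, H, F, I, E, J, G, D, B, C — all 10 vertices — so the graph is connected.

Yes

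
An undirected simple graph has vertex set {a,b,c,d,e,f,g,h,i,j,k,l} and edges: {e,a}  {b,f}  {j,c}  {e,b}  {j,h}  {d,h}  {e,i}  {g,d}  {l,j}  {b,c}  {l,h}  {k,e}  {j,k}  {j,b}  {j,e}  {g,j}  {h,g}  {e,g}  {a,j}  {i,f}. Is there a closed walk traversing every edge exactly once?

Degrees: a:2, b:4, c:2, d:2, e:6, f:2, g:4, h:4, i:2, j:8, k:2, l:2
All degrees are even and the non-isolated vertices are connected — an Eulerian circuit exists.

Yes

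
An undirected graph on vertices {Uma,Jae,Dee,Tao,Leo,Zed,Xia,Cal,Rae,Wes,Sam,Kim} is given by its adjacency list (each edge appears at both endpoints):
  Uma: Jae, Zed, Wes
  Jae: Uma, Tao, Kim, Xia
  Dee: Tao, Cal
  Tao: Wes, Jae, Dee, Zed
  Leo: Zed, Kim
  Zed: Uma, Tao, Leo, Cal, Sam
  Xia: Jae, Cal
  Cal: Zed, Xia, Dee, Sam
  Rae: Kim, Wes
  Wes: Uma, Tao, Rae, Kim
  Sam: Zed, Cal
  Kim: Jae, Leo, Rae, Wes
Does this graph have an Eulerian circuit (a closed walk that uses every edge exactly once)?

Degrees: Uma:3, Jae:4, Dee:2, Tao:4, Leo:2, Zed:5, Xia:2, Cal:4, Rae:2, Wes:4, Sam:2, Kim:4
Vertices with odd degree: Uma, Zed. An Eulerian circuit requires all degrees even.

No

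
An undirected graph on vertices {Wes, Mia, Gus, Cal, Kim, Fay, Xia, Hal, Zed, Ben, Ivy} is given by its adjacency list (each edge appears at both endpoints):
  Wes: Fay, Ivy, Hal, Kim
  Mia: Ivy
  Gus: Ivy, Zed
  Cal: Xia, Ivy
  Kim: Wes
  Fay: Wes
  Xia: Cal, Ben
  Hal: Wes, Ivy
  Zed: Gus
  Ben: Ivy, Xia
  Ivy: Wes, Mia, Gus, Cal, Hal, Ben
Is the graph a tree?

|V| = 11, |E| = 12.
Connected but with 12 > 10 edges, so it has a cycle and is not a tree.

No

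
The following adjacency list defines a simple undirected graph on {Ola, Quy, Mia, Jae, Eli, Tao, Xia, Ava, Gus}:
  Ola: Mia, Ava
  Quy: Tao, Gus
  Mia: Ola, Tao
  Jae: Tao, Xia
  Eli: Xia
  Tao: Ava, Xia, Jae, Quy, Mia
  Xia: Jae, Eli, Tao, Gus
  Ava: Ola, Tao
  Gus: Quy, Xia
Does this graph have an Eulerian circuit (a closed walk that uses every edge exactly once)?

Degrees: Ola:2, Quy:2, Mia:2, Jae:2, Eli:1, Tao:5, Xia:4, Ava:2, Gus:2
Vertices with odd degree: Eli, Tao. An Eulerian circuit requires all degrees even.

No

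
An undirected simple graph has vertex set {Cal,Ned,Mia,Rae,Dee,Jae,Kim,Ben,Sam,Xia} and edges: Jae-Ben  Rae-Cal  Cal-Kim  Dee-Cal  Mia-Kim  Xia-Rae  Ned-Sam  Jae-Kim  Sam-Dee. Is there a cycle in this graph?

The graph has 10 vertices, 9 edges, and 1 connected component.
Since 9 = 10 - 1, the graph is a forest and contains no cycle.

No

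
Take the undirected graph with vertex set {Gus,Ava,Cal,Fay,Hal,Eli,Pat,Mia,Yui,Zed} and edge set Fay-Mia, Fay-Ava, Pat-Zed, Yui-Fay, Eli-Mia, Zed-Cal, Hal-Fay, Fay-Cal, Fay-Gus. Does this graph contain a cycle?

No

|V| = 10, |E| = 9, number of components = 1.
A forest on 10 vertices with 1 component has exactly 9 edges, which matches — so no cycle.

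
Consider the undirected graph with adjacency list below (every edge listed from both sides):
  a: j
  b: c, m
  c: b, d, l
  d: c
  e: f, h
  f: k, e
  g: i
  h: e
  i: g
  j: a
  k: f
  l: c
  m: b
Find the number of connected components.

4

Component: {a, j}
Component: {g, i}
Component: {e, f, h, k}
Component: {b, c, d, l, m}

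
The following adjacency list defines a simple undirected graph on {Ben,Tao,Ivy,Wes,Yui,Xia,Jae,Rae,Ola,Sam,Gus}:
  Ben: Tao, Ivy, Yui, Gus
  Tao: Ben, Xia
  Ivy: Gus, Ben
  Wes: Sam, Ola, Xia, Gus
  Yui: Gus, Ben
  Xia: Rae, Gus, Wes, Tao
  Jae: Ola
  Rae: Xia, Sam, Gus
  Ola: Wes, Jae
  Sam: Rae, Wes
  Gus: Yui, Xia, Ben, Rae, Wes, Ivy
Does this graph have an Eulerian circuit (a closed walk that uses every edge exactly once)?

No

Degrees: Ben:4, Tao:2, Ivy:2, Wes:4, Yui:2, Xia:4, Jae:1, Rae:3, Ola:2, Sam:2, Gus:6
Vertices with odd degree: Jae, Rae. An Eulerian circuit requires all degrees even.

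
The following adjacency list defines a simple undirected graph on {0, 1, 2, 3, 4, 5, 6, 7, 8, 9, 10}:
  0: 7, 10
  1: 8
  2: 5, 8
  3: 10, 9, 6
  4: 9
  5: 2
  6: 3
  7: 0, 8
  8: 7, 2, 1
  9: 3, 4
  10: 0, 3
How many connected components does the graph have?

1

Component: {0, 1, 2, 3, 4, 5, 6, 7, 8, 9, 10}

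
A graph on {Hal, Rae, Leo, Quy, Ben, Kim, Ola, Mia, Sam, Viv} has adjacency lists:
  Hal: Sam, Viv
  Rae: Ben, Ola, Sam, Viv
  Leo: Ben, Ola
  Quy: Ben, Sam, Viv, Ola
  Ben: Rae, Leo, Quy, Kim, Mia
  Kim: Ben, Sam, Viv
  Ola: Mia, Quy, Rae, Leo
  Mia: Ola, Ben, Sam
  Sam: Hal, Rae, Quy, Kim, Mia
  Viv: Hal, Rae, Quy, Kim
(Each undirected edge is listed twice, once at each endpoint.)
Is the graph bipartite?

Yes

Color {Ben, Ola, Sam, Viv} black and {Hal, Rae, Leo, Quy, Kim, Mia} white. No edge joins two same-colored vertices, so the graph is bipartite.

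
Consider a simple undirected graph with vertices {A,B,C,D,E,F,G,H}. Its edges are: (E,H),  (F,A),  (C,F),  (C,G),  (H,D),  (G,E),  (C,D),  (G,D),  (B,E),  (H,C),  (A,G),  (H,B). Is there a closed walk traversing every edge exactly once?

Degrees: A:2, B:2, C:4, D:3, E:3, F:2, G:4, H:4
Vertices with odd degree: D, E. An Eulerian circuit requires all degrees even.

No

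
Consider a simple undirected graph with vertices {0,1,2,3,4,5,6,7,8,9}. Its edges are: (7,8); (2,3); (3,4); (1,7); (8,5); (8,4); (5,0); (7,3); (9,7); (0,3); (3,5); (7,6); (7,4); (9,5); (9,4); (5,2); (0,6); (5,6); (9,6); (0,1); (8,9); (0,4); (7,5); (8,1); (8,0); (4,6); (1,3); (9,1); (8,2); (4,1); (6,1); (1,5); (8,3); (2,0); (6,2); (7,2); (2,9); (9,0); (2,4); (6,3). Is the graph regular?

Degrees: 0:8, 1:8, 2:8, 3:8, 4:8, 5:8, 6:8, 7:8, 8:8, 9:8
All degrees equal 8; the graph is regular.

Yes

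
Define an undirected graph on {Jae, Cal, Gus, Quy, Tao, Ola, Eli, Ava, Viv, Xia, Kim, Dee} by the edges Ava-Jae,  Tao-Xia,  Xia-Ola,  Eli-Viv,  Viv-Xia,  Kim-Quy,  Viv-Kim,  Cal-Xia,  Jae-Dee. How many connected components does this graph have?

3

Component: {Gus}
Component: {Jae, Ava, Dee}
Component: {Cal, Quy, Tao, Ola, Eli, Viv, Xia, Kim}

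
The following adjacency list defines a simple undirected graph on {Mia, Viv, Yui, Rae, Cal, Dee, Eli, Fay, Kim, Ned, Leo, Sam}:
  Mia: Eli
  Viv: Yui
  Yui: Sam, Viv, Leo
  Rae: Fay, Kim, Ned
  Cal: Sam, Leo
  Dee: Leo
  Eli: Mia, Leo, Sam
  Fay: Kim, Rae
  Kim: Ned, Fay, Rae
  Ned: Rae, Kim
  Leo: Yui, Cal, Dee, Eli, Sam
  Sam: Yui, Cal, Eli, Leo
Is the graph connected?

No

Component: {Rae, Fay, Kim, Ned}
Component: {Mia, Viv, Yui, Cal, Dee, Eli, Leo, Sam}
There are 2 separate components, so the graph is not connected.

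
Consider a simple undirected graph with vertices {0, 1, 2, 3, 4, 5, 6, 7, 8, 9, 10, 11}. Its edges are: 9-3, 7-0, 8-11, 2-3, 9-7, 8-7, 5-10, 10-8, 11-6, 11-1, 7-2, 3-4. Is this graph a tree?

No

|V| = 12, |E| = 12.
A tree on 12 vertices has exactly 11 edges; this graph has 12, so it contains a cycle and is not a tree.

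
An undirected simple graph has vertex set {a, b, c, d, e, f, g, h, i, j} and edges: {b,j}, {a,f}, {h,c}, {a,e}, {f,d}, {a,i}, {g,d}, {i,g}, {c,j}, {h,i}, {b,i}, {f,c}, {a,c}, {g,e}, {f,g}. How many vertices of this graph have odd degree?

Degrees: a:4, b:2, c:4, d:2, e:2, f:4, g:4, h:2, i:4, j:2
Odd-degree vertices: none.

0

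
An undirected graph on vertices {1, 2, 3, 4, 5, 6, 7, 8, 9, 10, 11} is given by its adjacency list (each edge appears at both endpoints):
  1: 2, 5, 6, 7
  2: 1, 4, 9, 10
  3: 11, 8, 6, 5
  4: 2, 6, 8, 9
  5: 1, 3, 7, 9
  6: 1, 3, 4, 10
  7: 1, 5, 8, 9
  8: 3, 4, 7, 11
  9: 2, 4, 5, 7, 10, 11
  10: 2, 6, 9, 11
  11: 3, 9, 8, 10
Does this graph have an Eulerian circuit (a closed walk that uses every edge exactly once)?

Yes

Degrees: 1:4, 2:4, 3:4, 4:4, 5:4, 6:4, 7:4, 8:4, 9:6, 10:4, 11:4
All degrees are even and the non-isolated vertices are connected — an Eulerian circuit exists.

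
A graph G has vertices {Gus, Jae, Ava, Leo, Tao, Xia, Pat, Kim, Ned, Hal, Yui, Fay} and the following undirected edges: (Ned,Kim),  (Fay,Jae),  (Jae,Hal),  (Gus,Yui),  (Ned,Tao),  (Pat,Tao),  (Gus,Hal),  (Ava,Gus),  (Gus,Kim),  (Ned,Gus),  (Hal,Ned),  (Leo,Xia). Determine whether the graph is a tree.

The graph has 12 vertices and 12 edges.
It is not connected, so it is not a tree.

No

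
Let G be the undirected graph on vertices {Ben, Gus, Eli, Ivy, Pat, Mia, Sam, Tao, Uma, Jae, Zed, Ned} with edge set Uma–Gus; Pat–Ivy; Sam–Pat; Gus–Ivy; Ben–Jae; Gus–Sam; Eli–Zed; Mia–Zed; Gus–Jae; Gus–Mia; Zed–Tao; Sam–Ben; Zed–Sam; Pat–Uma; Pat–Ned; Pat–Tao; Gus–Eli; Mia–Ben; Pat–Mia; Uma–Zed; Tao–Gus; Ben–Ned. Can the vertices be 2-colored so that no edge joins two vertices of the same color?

Color {Eli, Ivy, Mia, Sam, Tao, Uma, Jae, Ned} black and {Ben, Gus, Pat, Zed} white. No edge joins two same-colored vertices, so the graph is bipartite.

Yes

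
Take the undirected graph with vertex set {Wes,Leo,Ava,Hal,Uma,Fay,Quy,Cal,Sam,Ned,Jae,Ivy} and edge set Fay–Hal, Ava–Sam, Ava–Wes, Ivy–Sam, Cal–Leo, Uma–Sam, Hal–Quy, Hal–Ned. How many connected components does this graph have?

Component: {Jae}
Component: {Leo, Cal}
Component: {Hal, Fay, Quy, Ned}
Component: {Wes, Ava, Uma, Sam, Ivy}

4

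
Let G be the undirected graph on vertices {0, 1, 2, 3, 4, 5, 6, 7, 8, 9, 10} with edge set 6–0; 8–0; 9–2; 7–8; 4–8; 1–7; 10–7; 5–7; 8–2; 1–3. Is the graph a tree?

Yes

The graph has 11 vertices and 10 edges.
Connected and |E| = |V| - 1, which characterizes a tree.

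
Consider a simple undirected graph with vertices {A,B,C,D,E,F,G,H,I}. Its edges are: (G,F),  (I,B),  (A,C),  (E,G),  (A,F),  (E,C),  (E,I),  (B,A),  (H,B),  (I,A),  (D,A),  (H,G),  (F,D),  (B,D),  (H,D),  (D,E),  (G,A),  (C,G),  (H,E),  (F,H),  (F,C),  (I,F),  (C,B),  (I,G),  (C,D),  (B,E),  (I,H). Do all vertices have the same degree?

Degrees: A:6, B:6, C:6, D:6, E:6, F:6, G:6, H:6, I:6
Every vertex has degree 6, so the graph is 6-regular.

Yes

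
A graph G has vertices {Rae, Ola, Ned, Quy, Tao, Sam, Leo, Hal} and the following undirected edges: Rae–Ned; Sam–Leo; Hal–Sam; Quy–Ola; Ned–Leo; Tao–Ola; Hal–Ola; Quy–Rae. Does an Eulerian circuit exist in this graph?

No

Degrees: Rae:2, Ola:3, Ned:2, Quy:2, Tao:1, Sam:2, Leo:2, Hal:2
Ola, Tao have odd degree; an Eulerian circuit needs every degree to be even, so none exists.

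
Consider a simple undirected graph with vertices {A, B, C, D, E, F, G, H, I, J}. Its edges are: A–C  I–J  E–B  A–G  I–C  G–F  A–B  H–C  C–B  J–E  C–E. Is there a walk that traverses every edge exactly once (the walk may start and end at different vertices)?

Degrees: A:3, B:3, C:5, D:0, E:3, F:1, G:2, H:1, I:2, J:2
Odd-degree vertices: A, B, C, E, F, H (6 total).
An Eulerian trail requires 0 or 2 odd-degree vertices; here there are 6.

No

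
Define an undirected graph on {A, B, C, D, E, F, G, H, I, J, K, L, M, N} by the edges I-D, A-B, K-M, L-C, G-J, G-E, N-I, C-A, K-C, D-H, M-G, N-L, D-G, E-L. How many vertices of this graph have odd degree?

Degrees: A:2, B:1, C:3, D:3, E:2, F:0, G:4, H:1, I:2, J:1, K:2, L:3, M:2, N:2
Odd-degree vertices: B, C, D, H, J, L.

6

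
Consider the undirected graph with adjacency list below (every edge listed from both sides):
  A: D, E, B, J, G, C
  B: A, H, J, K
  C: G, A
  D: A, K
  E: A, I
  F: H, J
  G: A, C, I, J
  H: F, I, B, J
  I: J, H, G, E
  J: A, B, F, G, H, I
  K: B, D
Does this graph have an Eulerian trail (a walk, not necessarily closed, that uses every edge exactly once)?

Degrees: A:6, B:4, C:2, D:2, E:2, F:2, G:4, H:4, I:4, J:6, K:2
Odd-degree vertices: none (0 total).
With 0 odd-degree vertices and all edges in one connected piece, an Eulerian trail exists.

Yes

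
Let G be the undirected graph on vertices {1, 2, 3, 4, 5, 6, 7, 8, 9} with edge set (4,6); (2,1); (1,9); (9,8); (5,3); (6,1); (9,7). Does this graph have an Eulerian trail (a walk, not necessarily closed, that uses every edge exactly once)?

Degrees: 1:3, 2:1, 3:1, 4:1, 5:1, 6:2, 7:1, 8:1, 9:3
Odd-degree vertices: 1, 2, 3, 4, 5, 7, 8, 9 (8 total).
With 8 odd-degree vertices (more than two), no single trail can use every edge.

No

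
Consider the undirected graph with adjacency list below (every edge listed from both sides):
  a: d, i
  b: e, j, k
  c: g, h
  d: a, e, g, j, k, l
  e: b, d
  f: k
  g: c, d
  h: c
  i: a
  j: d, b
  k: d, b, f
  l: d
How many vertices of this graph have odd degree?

Degrees: a:2, b:3, c:2, d:6, e:2, f:1, g:2, h:1, i:1, j:2, k:3, l:1
Odd-degree vertices: b, f, h, i, k, l.

6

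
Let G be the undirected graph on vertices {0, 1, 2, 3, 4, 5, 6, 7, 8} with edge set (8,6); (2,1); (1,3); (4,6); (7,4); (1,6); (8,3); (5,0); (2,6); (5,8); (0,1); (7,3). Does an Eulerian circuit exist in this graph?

Degrees: 0:2, 1:4, 2:2, 3:3, 4:2, 5:2, 6:4, 7:2, 8:3
Vertices with odd degree: 3, 8. An Eulerian circuit requires all degrees even.

No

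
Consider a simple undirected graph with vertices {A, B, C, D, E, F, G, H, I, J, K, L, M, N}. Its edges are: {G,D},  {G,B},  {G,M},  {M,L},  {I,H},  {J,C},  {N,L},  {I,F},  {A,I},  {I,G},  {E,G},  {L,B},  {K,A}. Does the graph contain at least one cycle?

Yes

The graph has 14 vertices, 13 edges, and 2 connected components.
Since 13 > 14 - 2, a cycle must exist; for instance G-B-L-M-G.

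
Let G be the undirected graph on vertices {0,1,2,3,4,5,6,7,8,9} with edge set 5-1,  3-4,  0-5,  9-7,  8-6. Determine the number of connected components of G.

5

Component: {2}
Component: {3, 4}
Component: {6, 8}
Component: {7, 9}
Component: {0, 1, 5}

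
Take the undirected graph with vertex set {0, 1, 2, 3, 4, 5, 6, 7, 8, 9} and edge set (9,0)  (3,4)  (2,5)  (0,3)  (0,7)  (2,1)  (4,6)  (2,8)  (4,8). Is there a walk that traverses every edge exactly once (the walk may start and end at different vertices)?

Degrees: 0:3, 1:1, 2:3, 3:2, 4:3, 5:1, 6:1, 7:1, 8:2, 9:1
Odd-degree vertices: 0, 1, 2, 4, 5, 6, 7, 9 (8 total).
With 8 odd-degree vertices (more than two), no single trail can use every edge.

No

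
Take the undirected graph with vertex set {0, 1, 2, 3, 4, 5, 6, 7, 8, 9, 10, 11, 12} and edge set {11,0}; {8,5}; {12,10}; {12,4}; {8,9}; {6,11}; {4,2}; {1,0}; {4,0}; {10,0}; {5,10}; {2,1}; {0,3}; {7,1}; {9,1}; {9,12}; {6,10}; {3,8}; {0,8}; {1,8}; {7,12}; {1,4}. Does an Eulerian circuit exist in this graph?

No

Degrees: 0:6, 1:6, 2:2, 3:2, 4:4, 5:2, 6:2, 7:2, 8:5, 9:3, 10:4, 11:2, 12:4
Vertices with odd degree: 8, 9. An Eulerian circuit requires all degrees even.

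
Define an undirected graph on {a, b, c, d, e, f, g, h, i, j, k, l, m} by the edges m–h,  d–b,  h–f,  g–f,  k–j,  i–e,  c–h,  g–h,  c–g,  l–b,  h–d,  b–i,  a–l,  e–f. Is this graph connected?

No

Component: {j, k}
Component: {a, b, c, d, e, f, g, h, i, l, m}
No edge joins these 2 groups, so the graph is disconnected.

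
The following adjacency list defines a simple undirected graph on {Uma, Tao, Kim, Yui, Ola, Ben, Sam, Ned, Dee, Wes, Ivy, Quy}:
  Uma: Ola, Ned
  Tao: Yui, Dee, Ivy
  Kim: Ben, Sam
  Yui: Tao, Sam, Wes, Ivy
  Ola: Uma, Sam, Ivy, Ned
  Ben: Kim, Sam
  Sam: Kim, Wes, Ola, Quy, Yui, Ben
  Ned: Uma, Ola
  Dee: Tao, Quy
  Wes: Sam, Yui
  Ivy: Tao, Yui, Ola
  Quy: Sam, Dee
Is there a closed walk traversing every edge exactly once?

Degrees: Uma:2, Tao:3, Kim:2, Yui:4, Ola:4, Ben:2, Sam:6, Ned:2, Dee:2, Wes:2, Ivy:3, Quy:2
Vertices with odd degree: Tao, Ivy. An Eulerian circuit requires all degrees even.

No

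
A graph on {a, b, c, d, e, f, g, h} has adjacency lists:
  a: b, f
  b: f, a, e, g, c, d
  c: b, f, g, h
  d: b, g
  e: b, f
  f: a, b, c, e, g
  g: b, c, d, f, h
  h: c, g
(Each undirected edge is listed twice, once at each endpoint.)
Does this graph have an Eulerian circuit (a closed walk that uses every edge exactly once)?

Degrees: a:2, b:6, c:4, d:2, e:2, f:5, g:5, h:2
Vertices with odd degree: f, g. An Eulerian circuit requires all degrees even.

No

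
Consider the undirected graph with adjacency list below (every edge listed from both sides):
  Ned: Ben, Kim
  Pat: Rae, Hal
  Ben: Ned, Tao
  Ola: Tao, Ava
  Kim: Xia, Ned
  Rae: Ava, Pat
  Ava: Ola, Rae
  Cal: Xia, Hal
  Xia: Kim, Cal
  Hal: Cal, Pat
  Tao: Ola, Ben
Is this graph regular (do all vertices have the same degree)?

Degrees: Ned:2, Pat:2, Ben:2, Ola:2, Kim:2, Rae:2, Ava:2, Cal:2, Xia:2, Hal:2, Tao:2
All degrees equal 2; the graph is regular.

Yes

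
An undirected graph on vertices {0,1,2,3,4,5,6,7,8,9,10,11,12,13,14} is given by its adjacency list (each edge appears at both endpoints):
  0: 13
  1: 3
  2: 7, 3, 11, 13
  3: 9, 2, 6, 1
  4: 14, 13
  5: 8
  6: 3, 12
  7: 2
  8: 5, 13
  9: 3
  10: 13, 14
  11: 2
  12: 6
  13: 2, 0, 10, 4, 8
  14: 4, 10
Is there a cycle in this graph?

The graph has 15 vertices, 15 edges, and 1 connected component.
One cycle is 13-10-14-4-13.

Yes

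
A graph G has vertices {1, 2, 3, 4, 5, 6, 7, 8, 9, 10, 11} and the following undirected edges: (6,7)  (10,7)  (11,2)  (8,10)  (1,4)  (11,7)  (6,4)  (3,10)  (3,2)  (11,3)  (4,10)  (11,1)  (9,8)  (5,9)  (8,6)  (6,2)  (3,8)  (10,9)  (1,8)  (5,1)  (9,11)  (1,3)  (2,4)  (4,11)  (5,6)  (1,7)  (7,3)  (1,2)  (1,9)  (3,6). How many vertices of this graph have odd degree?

Degrees: 1:8, 2:5, 3:7, 4:5, 5:3, 6:6, 7:5, 8:5, 9:5, 10:5, 11:6
Odd-degree vertices: 2, 3, 4, 5, 7, 8, 9, 10.

8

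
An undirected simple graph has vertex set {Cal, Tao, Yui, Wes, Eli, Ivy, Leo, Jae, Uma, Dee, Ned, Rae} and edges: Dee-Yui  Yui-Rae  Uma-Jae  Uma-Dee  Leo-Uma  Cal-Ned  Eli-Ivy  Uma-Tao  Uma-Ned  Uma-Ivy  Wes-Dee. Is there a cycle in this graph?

No

|V| = 12, |E| = 11, number of components = 1.
A forest on 12 vertices with 1 component has exactly 11 edges, which matches — so no cycle.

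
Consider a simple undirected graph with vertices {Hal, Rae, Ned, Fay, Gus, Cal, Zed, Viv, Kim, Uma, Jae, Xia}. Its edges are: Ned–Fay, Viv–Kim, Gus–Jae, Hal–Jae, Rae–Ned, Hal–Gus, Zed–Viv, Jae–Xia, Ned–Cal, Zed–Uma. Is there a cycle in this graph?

|V| = 12, |E| = 10, number of components = 3.
Since 10 > 12 - 3, a cycle must exist; for instance Hal-Gus-Jae-Hal.

Yes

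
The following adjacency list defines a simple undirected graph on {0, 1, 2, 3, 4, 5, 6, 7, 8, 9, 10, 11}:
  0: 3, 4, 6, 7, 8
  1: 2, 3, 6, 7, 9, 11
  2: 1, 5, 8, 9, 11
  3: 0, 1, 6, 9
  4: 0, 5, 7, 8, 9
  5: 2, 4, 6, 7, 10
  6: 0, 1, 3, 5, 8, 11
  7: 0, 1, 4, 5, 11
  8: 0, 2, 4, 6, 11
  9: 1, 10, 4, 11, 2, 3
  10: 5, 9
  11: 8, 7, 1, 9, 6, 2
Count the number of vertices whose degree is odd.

6

Degrees: 0:5, 1:6, 2:5, 3:4, 4:5, 5:5, 6:6, 7:5, 8:5, 9:6, 10:2, 11:6
Odd-degree vertices: 0, 2, 4, 5, 7, 8.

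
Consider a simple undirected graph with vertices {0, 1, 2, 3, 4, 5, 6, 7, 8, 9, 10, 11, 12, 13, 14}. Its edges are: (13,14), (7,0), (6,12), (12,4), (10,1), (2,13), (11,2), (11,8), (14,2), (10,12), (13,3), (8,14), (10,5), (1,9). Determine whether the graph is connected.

No

Component: {0, 7}
Component: {2, 3, 8, 11, 13, 14}
Component: {1, 4, 5, 6, 9, 10, 12}
No edge joins these 3 groups, so the graph is disconnected.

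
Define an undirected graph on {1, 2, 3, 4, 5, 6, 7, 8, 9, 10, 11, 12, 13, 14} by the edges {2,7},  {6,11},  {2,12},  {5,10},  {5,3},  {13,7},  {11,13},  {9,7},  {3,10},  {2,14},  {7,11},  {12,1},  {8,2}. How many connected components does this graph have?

Component: {4}
Component: {3, 5, 10}
Component: {1, 2, 6, 7, 8, 9, 11, 12, 13, 14}

3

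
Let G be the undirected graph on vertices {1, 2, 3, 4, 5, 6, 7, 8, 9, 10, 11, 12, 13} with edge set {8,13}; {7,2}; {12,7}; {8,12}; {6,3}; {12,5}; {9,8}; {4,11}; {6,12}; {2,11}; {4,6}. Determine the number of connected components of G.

3

Component: {1}
Component: {10}
Component: {2, 3, 4, 5, 6, 7, 8, 9, 11, 12, 13}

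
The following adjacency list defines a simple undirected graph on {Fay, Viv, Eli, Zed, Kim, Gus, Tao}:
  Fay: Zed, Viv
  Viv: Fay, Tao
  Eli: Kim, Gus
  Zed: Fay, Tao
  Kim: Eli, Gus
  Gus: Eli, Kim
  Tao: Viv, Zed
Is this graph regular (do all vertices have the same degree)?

Degrees: Fay:2, Viv:2, Eli:2, Zed:2, Kim:2, Gus:2, Tao:2
Every vertex has degree 2, so the graph is 2-regular.

Yes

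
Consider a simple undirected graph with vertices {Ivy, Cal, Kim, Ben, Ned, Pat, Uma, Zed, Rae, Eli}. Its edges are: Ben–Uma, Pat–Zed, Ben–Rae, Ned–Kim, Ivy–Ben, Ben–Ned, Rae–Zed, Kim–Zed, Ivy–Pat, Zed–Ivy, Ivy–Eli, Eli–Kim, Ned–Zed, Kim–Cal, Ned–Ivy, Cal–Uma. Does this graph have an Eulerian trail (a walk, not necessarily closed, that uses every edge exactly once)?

Yes

Degrees: Ivy:5, Cal:2, Kim:4, Ben:4, Ned:4, Pat:2, Uma:2, Zed:5, Rae:2, Eli:2
Odd-degree vertices: Ivy, Zed (2 total).
With 2 odd-degree vertices and all edges in one connected piece, an Eulerian trail exists (from Ivy to Zed).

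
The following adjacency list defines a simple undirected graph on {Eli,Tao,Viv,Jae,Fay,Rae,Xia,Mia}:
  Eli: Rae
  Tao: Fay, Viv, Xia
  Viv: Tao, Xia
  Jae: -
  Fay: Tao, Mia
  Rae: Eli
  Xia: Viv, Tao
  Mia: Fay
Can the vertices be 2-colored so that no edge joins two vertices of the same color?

No

The cycle Viv-Xia-Tao-Viv has length 3, which is odd, so the graph is not bipartite.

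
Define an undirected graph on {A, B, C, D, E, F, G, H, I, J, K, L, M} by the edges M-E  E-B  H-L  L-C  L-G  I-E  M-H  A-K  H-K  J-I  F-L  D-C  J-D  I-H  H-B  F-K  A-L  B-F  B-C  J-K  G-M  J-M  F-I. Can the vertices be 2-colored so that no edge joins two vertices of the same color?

Partition the vertices as {B, D, I, K, L, M} vs {A, C, E, F, G, H, J}. Each listed edge has one endpoint in each part, so the graph is bipartite.

Yes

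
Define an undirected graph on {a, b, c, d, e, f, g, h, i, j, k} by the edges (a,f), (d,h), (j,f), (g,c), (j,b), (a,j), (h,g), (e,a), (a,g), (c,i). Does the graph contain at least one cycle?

Yes

The graph has 11 vertices, 10 edges, and 2 connected components.
One cycle is a-f-j-a.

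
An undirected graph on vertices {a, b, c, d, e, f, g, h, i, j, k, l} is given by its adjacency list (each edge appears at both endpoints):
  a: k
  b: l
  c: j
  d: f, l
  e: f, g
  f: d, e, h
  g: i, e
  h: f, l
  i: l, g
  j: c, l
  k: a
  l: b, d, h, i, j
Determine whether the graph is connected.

Component: {a, k}
Component: {b, c, d, e, f, g, h, i, j, l}
There are 2 separate components, so the graph is not connected.

No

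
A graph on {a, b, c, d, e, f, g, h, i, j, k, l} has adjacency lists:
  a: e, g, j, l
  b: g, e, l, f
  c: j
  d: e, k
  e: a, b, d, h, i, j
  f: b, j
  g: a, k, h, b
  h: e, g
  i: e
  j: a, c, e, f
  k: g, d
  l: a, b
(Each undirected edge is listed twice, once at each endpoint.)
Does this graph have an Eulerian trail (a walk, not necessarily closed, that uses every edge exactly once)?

Degrees: a:4, b:4, c:1, d:2, e:6, f:2, g:4, h:2, i:1, j:4, k:2, l:2
Odd-degree vertices: c, i (2 total).
With 2 odd-degree vertices and all edges in one connected piece, an Eulerian trail exists (from c to i).

Yes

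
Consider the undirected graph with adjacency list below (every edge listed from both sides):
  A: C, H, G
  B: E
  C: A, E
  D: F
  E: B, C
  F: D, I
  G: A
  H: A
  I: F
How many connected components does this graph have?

2

Component: {D, F, I}
Component: {A, B, C, E, G, H}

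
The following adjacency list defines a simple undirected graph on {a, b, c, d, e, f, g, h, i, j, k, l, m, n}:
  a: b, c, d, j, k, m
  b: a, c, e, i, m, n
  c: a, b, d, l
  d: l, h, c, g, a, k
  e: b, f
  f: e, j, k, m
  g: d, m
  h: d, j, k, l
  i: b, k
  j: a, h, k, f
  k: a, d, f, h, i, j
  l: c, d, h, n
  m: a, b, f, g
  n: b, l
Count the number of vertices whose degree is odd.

Degrees: a:6, b:6, c:4, d:6, e:2, f:4, g:2, h:4, i:2, j:4, k:6, l:4, m:4, n:2
Odd-degree vertices: none.

0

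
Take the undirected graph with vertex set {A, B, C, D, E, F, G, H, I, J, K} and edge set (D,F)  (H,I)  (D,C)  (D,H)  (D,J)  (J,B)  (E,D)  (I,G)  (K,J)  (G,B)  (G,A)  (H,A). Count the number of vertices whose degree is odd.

8

Degrees: A:2, B:2, C:1, D:5, E:1, F:1, G:3, H:3, I:2, J:3, K:1
Odd-degree vertices: C, D, E, F, G, H, J, K.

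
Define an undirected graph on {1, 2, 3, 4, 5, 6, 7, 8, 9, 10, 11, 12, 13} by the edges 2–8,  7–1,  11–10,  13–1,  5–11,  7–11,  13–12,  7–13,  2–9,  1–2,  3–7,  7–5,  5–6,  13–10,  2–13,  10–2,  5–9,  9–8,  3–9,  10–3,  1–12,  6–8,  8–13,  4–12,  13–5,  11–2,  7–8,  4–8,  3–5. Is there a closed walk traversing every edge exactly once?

Degrees: 1:4, 2:6, 3:4, 4:2, 5:6, 6:2, 7:6, 8:6, 9:4, 10:4, 11:4, 12:3, 13:7
Vertices with odd degree: 12, 13. An Eulerian circuit requires all degrees even.

No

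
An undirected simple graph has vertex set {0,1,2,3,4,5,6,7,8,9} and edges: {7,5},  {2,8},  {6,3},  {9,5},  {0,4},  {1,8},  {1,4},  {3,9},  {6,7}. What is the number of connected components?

2

Component: {0, 1, 2, 4, 8}
Component: {3, 5, 6, 7, 9}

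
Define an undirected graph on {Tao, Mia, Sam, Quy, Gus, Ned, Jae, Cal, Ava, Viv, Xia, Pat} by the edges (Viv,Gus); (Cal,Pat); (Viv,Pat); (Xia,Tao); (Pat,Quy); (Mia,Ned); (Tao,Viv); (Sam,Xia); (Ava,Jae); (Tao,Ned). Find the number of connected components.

2

Component: {Jae, Ava}
Component: {Tao, Mia, Sam, Quy, Gus, Ned, Cal, Viv, Xia, Pat}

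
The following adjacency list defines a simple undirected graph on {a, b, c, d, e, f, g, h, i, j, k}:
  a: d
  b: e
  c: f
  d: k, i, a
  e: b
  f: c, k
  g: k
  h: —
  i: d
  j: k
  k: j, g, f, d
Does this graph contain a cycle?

No

The graph has 11 vertices, 8 edges, and 3 connected components.
A forest on 11 vertices with 3 components has exactly 8 edges, which matches — so no cycle.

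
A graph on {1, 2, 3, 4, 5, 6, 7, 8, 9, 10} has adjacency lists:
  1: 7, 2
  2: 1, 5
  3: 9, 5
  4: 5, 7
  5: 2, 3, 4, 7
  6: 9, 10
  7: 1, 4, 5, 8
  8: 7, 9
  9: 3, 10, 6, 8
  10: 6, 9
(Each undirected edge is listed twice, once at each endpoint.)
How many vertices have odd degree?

Degrees: 1:2, 2:2, 3:2, 4:2, 5:4, 6:2, 7:4, 8:2, 9:4, 10:2
Odd-degree vertices: none.

0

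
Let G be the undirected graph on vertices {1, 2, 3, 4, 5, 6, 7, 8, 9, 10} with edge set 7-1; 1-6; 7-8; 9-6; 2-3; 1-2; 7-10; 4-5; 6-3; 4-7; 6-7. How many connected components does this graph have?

1

Component: {1, 2, 3, 4, 5, 6, 7, 8, 9, 10}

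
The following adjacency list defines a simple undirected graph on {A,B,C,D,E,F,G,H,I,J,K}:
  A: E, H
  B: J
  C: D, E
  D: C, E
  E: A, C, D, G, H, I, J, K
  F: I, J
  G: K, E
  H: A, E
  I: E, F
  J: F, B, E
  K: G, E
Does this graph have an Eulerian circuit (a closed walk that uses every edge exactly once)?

No

Degrees: A:2, B:1, C:2, D:2, E:8, F:2, G:2, H:2, I:2, J:3, K:2
Vertices with odd degree: B, J. An Eulerian circuit requires all degrees even.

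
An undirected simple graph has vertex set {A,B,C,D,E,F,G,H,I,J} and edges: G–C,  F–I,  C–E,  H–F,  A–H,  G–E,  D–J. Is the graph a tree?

The graph has 10 vertices and 7 edges.
It splits into 4 components, so it cannot be a tree.

No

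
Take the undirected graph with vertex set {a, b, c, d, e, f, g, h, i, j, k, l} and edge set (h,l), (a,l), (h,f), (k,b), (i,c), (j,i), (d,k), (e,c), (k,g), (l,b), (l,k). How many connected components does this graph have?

2

Component: {c, e, i, j}
Component: {a, b, d, f, g, h, k, l}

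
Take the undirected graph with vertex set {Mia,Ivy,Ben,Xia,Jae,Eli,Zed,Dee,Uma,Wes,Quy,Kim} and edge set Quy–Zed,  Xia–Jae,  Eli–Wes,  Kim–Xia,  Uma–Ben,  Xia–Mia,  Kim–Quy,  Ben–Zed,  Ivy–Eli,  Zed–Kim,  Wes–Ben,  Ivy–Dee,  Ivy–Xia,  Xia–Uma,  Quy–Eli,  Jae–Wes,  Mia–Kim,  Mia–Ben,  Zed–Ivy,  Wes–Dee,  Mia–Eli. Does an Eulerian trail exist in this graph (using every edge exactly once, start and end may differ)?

Yes

Degrees: Mia:4, Ivy:4, Ben:4, Xia:5, Jae:2, Eli:4, Zed:4, Dee:2, Uma:2, Wes:4, Quy:3, Kim:4
Odd-degree vertices: Xia, Quy (2 total).
With 2 odd-degree vertices and all edges in one connected piece, an Eulerian trail exists (from Xia to Quy).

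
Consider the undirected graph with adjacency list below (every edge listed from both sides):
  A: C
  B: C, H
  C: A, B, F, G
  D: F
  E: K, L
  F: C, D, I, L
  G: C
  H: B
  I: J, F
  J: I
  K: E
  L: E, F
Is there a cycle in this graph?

|V| = 12, |E| = 11, number of components = 1.
A forest on 12 vertices with 1 component has exactly 11 edges, which matches — so no cycle.

No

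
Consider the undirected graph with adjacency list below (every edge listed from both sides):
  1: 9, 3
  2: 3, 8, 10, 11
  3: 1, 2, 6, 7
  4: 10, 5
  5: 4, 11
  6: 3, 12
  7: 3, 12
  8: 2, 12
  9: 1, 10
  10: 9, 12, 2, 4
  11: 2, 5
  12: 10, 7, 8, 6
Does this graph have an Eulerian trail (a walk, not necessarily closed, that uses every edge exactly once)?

Yes

Degrees: 1:2, 2:4, 3:4, 4:2, 5:2, 6:2, 7:2, 8:2, 9:2, 10:4, 11:2, 12:4
Odd-degree vertices: none (0 total).
The non-isolated vertices are connected and exactly 0 have odd degree, so an Eulerian trail exists.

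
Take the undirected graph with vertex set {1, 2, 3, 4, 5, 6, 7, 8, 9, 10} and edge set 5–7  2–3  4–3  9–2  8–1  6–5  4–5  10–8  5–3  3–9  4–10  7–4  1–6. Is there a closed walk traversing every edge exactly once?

Degrees: 1:2, 2:2, 3:4, 4:4, 5:4, 6:2, 7:2, 8:2, 9:2, 10:2
All degrees are even and the non-isolated vertices are connected — an Eulerian circuit exists.

Yes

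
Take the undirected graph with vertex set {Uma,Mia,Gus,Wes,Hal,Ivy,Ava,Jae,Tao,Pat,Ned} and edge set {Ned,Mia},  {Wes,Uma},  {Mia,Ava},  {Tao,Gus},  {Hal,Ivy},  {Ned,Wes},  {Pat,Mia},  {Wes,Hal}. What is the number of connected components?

Component: {Jae}
Component: {Gus, Tao}
Component: {Uma, Mia, Wes, Hal, Ivy, Ava, Pat, Ned}

3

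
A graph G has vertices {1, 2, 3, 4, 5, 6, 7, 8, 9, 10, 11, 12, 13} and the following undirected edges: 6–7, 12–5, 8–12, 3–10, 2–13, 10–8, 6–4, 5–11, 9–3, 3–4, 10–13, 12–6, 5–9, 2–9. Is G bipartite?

The cycle 2-9-5-12-8-10-13-2 has length 7, which is odd, so the graph is not bipartite.

No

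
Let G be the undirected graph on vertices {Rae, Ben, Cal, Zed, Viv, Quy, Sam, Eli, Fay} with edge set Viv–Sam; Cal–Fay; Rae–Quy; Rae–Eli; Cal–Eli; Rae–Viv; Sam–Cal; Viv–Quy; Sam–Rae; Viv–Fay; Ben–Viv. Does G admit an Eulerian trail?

Degrees: Rae:4, Ben:1, Cal:3, Zed:0, Viv:5, Quy:2, Sam:3, Eli:2, Fay:2
Odd-degree vertices: Ben, Cal, Viv, Sam (4 total).
An Eulerian trail requires 0 or 2 odd-degree vertices; here there are 4.

No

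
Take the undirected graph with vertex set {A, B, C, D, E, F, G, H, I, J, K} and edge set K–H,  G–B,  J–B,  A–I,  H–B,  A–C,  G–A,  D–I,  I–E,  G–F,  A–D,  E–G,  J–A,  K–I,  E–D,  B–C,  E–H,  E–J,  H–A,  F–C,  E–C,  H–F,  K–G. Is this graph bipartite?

The cycle E-D-I-E has length 3, which is odd, so the graph is not bipartite.

No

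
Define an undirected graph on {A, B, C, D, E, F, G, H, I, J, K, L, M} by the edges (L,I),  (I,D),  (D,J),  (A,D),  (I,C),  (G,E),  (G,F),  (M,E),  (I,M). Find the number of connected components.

4

Component: {B}
Component: {H}
Component: {K}
Component: {A, C, D, E, F, G, I, J, L, M}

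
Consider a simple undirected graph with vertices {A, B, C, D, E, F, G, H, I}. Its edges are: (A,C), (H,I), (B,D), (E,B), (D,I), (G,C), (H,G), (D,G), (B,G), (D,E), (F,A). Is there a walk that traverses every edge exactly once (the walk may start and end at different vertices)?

Yes

Degrees: A:2, B:3, C:2, D:4, E:2, F:1, G:4, H:2, I:2
Odd-degree vertices: B, F (2 total).
The non-isolated vertices are connected and exactly 2 have odd degree, so an Eulerian trail exists (from B to F).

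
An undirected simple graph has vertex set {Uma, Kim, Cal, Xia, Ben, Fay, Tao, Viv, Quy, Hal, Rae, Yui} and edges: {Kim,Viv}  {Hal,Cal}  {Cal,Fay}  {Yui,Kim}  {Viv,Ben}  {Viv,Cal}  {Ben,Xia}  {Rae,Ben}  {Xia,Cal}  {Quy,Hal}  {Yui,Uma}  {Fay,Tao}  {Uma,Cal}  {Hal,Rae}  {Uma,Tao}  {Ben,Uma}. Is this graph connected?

Yes

Starting from Uma and exploring outward reaches every vertex (Uma, Yui, Ben, Cal, Tao, Kim, Viv, Xia, Rae, Hal, Fay, Quy); the graph is connected.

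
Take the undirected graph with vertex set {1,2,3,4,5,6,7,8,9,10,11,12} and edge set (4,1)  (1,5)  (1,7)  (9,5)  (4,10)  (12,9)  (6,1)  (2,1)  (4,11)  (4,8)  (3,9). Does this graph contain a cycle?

No

|V| = 12, |E| = 11, number of components = 1.
Since 11 = 12 - 1, the graph is a forest and contains no cycle.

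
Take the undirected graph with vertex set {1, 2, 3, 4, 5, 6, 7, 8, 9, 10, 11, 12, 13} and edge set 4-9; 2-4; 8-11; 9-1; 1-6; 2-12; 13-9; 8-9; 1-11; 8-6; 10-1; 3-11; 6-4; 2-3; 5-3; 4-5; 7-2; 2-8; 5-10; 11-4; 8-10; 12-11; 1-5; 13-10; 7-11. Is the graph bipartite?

10-5-4-9-13-10 is an odd cycle (length 5), and a bipartite graph can contain only even cycles.

No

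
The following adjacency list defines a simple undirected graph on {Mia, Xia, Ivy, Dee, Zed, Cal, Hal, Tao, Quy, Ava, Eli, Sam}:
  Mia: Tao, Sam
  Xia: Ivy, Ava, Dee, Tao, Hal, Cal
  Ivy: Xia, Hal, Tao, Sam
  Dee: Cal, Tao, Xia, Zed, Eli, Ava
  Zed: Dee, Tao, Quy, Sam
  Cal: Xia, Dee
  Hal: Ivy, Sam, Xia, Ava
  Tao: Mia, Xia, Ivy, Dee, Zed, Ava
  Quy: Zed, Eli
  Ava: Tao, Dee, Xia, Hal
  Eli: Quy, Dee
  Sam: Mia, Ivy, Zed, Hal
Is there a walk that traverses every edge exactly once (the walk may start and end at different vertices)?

Degrees: Mia:2, Xia:6, Ivy:4, Dee:6, Zed:4, Cal:2, Hal:4, Tao:6, Quy:2, Ava:4, Eli:2, Sam:4
Odd-degree vertices: none (0 total).
With 0 odd-degree vertices and all edges in one connected piece, an Eulerian trail exists.

Yes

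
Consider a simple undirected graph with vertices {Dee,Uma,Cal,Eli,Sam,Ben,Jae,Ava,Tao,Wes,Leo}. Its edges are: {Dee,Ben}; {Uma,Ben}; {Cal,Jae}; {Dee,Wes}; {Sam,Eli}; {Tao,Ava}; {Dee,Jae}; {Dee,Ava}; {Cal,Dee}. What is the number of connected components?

3

Component: {Leo}
Component: {Eli, Sam}
Component: {Dee, Uma, Cal, Ben, Jae, Ava, Tao, Wes}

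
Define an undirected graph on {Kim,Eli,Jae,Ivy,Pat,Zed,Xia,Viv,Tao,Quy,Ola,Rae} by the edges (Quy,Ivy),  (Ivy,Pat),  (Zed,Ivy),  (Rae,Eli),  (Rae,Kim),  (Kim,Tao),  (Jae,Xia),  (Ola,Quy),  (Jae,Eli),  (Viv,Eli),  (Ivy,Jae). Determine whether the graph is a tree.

|V| = 12, |E| = 11.
It is connected with exactly 11 edges, hence acyclic — it is a tree.

Yes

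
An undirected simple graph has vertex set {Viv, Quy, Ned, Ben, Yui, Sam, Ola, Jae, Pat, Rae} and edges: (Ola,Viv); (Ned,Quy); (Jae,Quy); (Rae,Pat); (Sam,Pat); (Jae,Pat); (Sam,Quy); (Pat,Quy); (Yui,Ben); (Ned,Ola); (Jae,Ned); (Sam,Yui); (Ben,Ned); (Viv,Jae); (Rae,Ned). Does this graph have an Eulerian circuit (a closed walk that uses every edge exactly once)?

No

Degrees: Viv:2, Quy:4, Ned:5, Ben:2, Yui:2, Sam:3, Ola:2, Jae:4, Pat:4, Rae:2
Ned, Sam have odd degree; an Eulerian circuit needs every degree to be even, so none exists.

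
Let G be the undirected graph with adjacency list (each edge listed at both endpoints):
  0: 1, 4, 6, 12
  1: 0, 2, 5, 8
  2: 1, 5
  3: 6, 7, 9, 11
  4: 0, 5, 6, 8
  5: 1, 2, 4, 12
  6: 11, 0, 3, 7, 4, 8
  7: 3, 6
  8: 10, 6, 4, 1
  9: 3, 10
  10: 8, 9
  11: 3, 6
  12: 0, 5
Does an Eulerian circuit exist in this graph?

Yes

Degrees: 0:4, 1:4, 2:2, 3:4, 4:4, 5:4, 6:6, 7:2, 8:4, 9:2, 10:2, 11:2, 12:2
Every vertex has even degree and the edges form a single connected piece, so an Eulerian circuit exists.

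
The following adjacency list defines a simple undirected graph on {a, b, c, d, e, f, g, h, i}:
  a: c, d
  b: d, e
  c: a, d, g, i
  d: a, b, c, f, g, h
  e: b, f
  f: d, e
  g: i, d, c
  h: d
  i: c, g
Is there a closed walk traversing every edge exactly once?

No

Degrees: a:2, b:2, c:4, d:6, e:2, f:2, g:3, h:1, i:2
Vertices with odd degree: g, h. An Eulerian circuit requires all degrees even.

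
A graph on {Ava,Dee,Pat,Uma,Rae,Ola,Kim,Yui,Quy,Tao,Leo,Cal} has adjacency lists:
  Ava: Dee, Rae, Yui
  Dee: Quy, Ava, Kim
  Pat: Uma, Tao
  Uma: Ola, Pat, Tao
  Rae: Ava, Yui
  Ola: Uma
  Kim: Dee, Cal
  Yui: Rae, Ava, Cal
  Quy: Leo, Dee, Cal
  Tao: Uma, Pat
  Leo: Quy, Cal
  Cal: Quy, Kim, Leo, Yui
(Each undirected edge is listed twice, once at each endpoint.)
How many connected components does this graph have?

Component: {Pat, Uma, Ola, Tao}
Component: {Ava, Dee, Rae, Kim, Yui, Quy, Leo, Cal}

2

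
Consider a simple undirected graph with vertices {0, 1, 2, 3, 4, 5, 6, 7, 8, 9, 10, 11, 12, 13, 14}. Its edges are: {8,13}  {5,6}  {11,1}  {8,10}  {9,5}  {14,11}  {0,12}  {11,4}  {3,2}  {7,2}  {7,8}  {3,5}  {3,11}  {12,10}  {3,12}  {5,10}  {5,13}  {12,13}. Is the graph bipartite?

A valid 2-coloring puts {2, 5, 8, 11, 12} on one side and {0, 1, 3, 4, 6, 7, 9, 10, 13, 14} on the other; every edge crosses between the two sides.

Yes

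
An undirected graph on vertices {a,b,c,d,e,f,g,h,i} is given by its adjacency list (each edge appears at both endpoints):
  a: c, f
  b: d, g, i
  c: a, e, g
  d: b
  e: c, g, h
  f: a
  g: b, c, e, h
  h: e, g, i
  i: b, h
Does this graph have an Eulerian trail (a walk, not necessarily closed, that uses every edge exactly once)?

Degrees: a:2, b:3, c:3, d:1, e:3, f:1, g:4, h:3, i:2
Odd-degree vertices: b, c, d, e, f, h (6 total).
With 6 odd-degree vertices (more than two), no single trail can use every edge.

No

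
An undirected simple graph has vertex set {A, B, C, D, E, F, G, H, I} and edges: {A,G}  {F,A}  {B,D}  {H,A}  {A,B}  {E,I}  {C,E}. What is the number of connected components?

2

Component: {C, E, I}
Component: {A, B, D, F, G, H}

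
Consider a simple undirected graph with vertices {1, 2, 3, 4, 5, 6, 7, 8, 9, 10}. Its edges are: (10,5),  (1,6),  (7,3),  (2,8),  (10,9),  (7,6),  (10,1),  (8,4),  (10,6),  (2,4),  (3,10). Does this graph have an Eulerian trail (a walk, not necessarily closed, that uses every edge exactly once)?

Degrees: 1:2, 2:2, 3:2, 4:2, 5:1, 6:3, 7:2, 8:2, 9:1, 10:5
Odd-degree vertices: 5, 6, 9, 10 (4 total).
An Eulerian trail requires 0 or 2 odd-degree vertices; here there are 4.

No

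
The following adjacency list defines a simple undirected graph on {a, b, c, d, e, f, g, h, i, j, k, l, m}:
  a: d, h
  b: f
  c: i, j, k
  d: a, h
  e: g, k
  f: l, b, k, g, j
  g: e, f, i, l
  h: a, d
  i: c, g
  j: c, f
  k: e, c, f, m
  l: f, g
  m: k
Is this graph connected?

Component: {a, d, h}
Component: {b, c, e, f, g, i, j, k, l, m}
No edge joins these 2 groups, so the graph is disconnected.

No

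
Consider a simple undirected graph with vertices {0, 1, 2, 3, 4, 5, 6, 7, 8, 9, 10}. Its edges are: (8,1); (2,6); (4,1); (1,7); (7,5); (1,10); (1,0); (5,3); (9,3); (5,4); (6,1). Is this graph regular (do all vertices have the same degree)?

No

Degrees: 0:1, 1:6, 2:1, 3:2, 4:2, 5:3, 6:2, 7:2, 8:1, 9:1, 10:1
Vertex 0 has degree 1 while 1 has degree 6, so the graph is not regular.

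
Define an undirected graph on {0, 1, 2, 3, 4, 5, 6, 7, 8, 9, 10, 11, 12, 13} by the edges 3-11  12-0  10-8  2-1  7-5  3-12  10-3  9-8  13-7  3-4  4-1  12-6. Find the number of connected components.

Component: {5, 7, 13}
Component: {0, 1, 2, 3, 4, 6, 8, 9, 10, 11, 12}

2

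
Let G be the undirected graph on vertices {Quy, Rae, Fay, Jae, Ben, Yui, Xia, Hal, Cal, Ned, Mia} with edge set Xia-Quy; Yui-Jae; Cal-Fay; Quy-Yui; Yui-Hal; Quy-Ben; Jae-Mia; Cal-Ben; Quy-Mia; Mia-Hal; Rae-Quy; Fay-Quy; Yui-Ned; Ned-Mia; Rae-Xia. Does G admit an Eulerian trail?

Yes

Degrees: Quy:6, Rae:2, Fay:2, Jae:2, Ben:2, Yui:4, Xia:2, Hal:2, Cal:2, Ned:2, Mia:4
Odd-degree vertices: none (0 total).
The non-isolated vertices are connected and exactly 0 have odd degree, so an Eulerian trail exists.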